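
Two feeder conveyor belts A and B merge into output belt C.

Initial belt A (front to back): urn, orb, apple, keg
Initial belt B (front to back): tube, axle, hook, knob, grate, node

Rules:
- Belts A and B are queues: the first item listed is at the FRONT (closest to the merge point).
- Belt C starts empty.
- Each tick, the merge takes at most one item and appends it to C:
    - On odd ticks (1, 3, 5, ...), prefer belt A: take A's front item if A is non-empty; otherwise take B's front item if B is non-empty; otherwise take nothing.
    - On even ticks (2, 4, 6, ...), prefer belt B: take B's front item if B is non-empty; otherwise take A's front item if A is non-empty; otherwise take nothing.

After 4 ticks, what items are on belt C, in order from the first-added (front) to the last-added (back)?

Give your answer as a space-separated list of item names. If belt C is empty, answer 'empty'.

Answer: urn tube orb axle

Derivation:
Tick 1: prefer A, take urn from A; A=[orb,apple,keg] B=[tube,axle,hook,knob,grate,node] C=[urn]
Tick 2: prefer B, take tube from B; A=[orb,apple,keg] B=[axle,hook,knob,grate,node] C=[urn,tube]
Tick 3: prefer A, take orb from A; A=[apple,keg] B=[axle,hook,knob,grate,node] C=[urn,tube,orb]
Tick 4: prefer B, take axle from B; A=[apple,keg] B=[hook,knob,grate,node] C=[urn,tube,orb,axle]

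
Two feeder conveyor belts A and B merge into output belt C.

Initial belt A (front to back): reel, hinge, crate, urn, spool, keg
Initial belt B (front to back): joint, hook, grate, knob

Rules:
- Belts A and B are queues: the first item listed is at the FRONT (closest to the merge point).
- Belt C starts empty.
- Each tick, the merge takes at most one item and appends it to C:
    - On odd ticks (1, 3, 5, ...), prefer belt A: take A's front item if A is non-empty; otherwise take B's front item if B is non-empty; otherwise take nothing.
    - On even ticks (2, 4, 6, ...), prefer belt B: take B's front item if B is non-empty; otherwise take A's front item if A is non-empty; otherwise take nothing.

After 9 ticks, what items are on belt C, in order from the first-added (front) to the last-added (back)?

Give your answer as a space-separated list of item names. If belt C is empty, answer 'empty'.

Answer: reel joint hinge hook crate grate urn knob spool

Derivation:
Tick 1: prefer A, take reel from A; A=[hinge,crate,urn,spool,keg] B=[joint,hook,grate,knob] C=[reel]
Tick 2: prefer B, take joint from B; A=[hinge,crate,urn,spool,keg] B=[hook,grate,knob] C=[reel,joint]
Tick 3: prefer A, take hinge from A; A=[crate,urn,spool,keg] B=[hook,grate,knob] C=[reel,joint,hinge]
Tick 4: prefer B, take hook from B; A=[crate,urn,spool,keg] B=[grate,knob] C=[reel,joint,hinge,hook]
Tick 5: prefer A, take crate from A; A=[urn,spool,keg] B=[grate,knob] C=[reel,joint,hinge,hook,crate]
Tick 6: prefer B, take grate from B; A=[urn,spool,keg] B=[knob] C=[reel,joint,hinge,hook,crate,grate]
Tick 7: prefer A, take urn from A; A=[spool,keg] B=[knob] C=[reel,joint,hinge,hook,crate,grate,urn]
Tick 8: prefer B, take knob from B; A=[spool,keg] B=[-] C=[reel,joint,hinge,hook,crate,grate,urn,knob]
Tick 9: prefer A, take spool from A; A=[keg] B=[-] C=[reel,joint,hinge,hook,crate,grate,urn,knob,spool]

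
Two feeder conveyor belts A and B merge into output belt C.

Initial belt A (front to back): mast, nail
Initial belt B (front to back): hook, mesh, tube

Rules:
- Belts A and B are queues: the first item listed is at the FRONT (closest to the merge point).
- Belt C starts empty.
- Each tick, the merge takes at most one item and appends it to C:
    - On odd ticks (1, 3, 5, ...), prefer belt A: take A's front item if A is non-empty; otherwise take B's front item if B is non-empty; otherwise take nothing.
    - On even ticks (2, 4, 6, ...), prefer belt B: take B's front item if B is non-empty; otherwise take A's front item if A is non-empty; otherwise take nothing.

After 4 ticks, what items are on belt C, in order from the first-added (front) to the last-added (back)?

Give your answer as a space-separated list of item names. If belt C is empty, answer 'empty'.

Answer: mast hook nail mesh

Derivation:
Tick 1: prefer A, take mast from A; A=[nail] B=[hook,mesh,tube] C=[mast]
Tick 2: prefer B, take hook from B; A=[nail] B=[mesh,tube] C=[mast,hook]
Tick 3: prefer A, take nail from A; A=[-] B=[mesh,tube] C=[mast,hook,nail]
Tick 4: prefer B, take mesh from B; A=[-] B=[tube] C=[mast,hook,nail,mesh]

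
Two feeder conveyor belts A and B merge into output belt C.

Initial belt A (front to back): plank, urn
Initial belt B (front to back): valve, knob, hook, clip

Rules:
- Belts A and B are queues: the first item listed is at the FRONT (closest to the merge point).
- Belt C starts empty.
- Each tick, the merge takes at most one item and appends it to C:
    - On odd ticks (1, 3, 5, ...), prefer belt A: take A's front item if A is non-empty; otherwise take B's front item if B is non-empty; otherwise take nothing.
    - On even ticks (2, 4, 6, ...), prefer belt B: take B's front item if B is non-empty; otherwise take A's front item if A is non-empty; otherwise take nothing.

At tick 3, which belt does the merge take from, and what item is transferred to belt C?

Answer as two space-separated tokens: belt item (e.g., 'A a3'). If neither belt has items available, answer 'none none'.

Tick 1: prefer A, take plank from A; A=[urn] B=[valve,knob,hook,clip] C=[plank]
Tick 2: prefer B, take valve from B; A=[urn] B=[knob,hook,clip] C=[plank,valve]
Tick 3: prefer A, take urn from A; A=[-] B=[knob,hook,clip] C=[plank,valve,urn]

Answer: A urn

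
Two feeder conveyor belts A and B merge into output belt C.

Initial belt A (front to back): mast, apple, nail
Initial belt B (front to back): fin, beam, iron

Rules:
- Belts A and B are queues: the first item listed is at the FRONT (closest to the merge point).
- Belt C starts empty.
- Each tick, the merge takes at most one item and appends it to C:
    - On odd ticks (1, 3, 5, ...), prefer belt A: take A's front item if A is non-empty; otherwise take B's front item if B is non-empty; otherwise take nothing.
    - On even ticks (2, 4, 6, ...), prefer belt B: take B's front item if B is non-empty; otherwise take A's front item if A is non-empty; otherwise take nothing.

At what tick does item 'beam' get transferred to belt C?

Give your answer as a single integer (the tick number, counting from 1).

Answer: 4

Derivation:
Tick 1: prefer A, take mast from A; A=[apple,nail] B=[fin,beam,iron] C=[mast]
Tick 2: prefer B, take fin from B; A=[apple,nail] B=[beam,iron] C=[mast,fin]
Tick 3: prefer A, take apple from A; A=[nail] B=[beam,iron] C=[mast,fin,apple]
Tick 4: prefer B, take beam from B; A=[nail] B=[iron] C=[mast,fin,apple,beam]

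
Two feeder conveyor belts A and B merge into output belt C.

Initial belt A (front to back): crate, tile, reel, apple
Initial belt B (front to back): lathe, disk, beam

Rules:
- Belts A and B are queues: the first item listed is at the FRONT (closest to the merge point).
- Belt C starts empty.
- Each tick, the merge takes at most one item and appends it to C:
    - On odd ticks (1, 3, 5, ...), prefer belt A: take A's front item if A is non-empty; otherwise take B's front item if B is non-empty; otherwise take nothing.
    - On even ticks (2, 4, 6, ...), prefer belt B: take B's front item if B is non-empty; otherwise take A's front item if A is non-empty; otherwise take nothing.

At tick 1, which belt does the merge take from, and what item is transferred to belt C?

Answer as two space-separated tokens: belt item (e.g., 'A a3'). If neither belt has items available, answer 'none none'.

Tick 1: prefer A, take crate from A; A=[tile,reel,apple] B=[lathe,disk,beam] C=[crate]

Answer: A crate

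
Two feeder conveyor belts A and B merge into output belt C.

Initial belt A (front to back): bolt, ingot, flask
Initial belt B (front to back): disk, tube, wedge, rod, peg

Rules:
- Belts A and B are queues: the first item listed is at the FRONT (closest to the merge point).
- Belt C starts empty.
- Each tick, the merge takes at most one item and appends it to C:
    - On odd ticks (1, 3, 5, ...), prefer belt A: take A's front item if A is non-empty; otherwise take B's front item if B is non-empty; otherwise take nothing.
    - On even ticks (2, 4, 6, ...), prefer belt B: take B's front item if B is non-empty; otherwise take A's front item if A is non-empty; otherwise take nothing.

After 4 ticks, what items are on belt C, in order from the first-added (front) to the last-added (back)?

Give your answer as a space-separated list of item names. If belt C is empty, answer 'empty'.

Answer: bolt disk ingot tube

Derivation:
Tick 1: prefer A, take bolt from A; A=[ingot,flask] B=[disk,tube,wedge,rod,peg] C=[bolt]
Tick 2: prefer B, take disk from B; A=[ingot,flask] B=[tube,wedge,rod,peg] C=[bolt,disk]
Tick 3: prefer A, take ingot from A; A=[flask] B=[tube,wedge,rod,peg] C=[bolt,disk,ingot]
Tick 4: prefer B, take tube from B; A=[flask] B=[wedge,rod,peg] C=[bolt,disk,ingot,tube]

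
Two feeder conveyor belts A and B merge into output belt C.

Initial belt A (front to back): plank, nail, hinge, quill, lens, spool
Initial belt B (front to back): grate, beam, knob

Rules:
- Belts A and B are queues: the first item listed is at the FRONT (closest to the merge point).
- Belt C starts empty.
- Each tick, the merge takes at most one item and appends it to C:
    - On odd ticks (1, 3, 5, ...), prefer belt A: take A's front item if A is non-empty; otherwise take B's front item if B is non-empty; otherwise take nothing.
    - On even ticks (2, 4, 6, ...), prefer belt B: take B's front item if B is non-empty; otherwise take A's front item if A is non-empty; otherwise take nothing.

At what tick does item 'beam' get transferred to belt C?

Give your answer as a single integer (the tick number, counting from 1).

Tick 1: prefer A, take plank from A; A=[nail,hinge,quill,lens,spool] B=[grate,beam,knob] C=[plank]
Tick 2: prefer B, take grate from B; A=[nail,hinge,quill,lens,spool] B=[beam,knob] C=[plank,grate]
Tick 3: prefer A, take nail from A; A=[hinge,quill,lens,spool] B=[beam,knob] C=[plank,grate,nail]
Tick 4: prefer B, take beam from B; A=[hinge,quill,lens,spool] B=[knob] C=[plank,grate,nail,beam]

Answer: 4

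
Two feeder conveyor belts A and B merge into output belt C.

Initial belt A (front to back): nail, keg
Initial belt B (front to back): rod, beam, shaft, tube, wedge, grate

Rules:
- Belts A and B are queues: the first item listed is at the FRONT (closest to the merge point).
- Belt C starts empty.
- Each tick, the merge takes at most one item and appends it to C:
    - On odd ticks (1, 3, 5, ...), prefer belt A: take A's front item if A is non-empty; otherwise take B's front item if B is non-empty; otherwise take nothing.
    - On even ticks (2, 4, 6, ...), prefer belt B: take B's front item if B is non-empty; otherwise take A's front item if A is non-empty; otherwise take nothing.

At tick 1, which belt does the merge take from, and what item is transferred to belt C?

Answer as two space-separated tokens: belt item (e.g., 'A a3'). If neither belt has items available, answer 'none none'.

Tick 1: prefer A, take nail from A; A=[keg] B=[rod,beam,shaft,tube,wedge,grate] C=[nail]

Answer: A nail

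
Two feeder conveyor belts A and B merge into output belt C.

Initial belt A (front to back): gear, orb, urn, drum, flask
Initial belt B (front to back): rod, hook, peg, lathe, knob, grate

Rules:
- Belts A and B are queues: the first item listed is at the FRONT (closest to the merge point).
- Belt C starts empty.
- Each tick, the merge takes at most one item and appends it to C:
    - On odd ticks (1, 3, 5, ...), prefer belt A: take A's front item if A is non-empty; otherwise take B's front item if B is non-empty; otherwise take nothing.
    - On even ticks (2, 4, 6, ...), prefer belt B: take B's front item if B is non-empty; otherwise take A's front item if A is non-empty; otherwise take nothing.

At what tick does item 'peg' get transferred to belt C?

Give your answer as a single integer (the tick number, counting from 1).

Tick 1: prefer A, take gear from A; A=[orb,urn,drum,flask] B=[rod,hook,peg,lathe,knob,grate] C=[gear]
Tick 2: prefer B, take rod from B; A=[orb,urn,drum,flask] B=[hook,peg,lathe,knob,grate] C=[gear,rod]
Tick 3: prefer A, take orb from A; A=[urn,drum,flask] B=[hook,peg,lathe,knob,grate] C=[gear,rod,orb]
Tick 4: prefer B, take hook from B; A=[urn,drum,flask] B=[peg,lathe,knob,grate] C=[gear,rod,orb,hook]
Tick 5: prefer A, take urn from A; A=[drum,flask] B=[peg,lathe,knob,grate] C=[gear,rod,orb,hook,urn]
Tick 6: prefer B, take peg from B; A=[drum,flask] B=[lathe,knob,grate] C=[gear,rod,orb,hook,urn,peg]

Answer: 6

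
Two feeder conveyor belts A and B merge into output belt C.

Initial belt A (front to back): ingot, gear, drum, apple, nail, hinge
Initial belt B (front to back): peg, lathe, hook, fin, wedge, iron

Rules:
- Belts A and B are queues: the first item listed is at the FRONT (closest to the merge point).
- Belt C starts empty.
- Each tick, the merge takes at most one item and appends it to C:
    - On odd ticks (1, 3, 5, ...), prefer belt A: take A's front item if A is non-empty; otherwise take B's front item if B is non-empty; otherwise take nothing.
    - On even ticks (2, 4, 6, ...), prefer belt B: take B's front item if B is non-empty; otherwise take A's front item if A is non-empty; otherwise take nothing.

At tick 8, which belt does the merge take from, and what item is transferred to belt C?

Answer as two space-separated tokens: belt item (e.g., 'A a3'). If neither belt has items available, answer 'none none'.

Answer: B fin

Derivation:
Tick 1: prefer A, take ingot from A; A=[gear,drum,apple,nail,hinge] B=[peg,lathe,hook,fin,wedge,iron] C=[ingot]
Tick 2: prefer B, take peg from B; A=[gear,drum,apple,nail,hinge] B=[lathe,hook,fin,wedge,iron] C=[ingot,peg]
Tick 3: prefer A, take gear from A; A=[drum,apple,nail,hinge] B=[lathe,hook,fin,wedge,iron] C=[ingot,peg,gear]
Tick 4: prefer B, take lathe from B; A=[drum,apple,nail,hinge] B=[hook,fin,wedge,iron] C=[ingot,peg,gear,lathe]
Tick 5: prefer A, take drum from A; A=[apple,nail,hinge] B=[hook,fin,wedge,iron] C=[ingot,peg,gear,lathe,drum]
Tick 6: prefer B, take hook from B; A=[apple,nail,hinge] B=[fin,wedge,iron] C=[ingot,peg,gear,lathe,drum,hook]
Tick 7: prefer A, take apple from A; A=[nail,hinge] B=[fin,wedge,iron] C=[ingot,peg,gear,lathe,drum,hook,apple]
Tick 8: prefer B, take fin from B; A=[nail,hinge] B=[wedge,iron] C=[ingot,peg,gear,lathe,drum,hook,apple,fin]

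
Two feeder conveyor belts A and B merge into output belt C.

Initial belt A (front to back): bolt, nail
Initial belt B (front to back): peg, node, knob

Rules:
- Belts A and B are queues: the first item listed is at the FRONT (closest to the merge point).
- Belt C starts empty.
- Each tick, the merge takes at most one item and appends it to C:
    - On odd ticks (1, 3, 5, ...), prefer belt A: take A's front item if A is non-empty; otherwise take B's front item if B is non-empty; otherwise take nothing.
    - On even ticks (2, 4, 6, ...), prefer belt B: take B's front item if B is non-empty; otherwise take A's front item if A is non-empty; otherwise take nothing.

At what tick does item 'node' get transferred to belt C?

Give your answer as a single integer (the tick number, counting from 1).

Answer: 4

Derivation:
Tick 1: prefer A, take bolt from A; A=[nail] B=[peg,node,knob] C=[bolt]
Tick 2: prefer B, take peg from B; A=[nail] B=[node,knob] C=[bolt,peg]
Tick 3: prefer A, take nail from A; A=[-] B=[node,knob] C=[bolt,peg,nail]
Tick 4: prefer B, take node from B; A=[-] B=[knob] C=[bolt,peg,nail,node]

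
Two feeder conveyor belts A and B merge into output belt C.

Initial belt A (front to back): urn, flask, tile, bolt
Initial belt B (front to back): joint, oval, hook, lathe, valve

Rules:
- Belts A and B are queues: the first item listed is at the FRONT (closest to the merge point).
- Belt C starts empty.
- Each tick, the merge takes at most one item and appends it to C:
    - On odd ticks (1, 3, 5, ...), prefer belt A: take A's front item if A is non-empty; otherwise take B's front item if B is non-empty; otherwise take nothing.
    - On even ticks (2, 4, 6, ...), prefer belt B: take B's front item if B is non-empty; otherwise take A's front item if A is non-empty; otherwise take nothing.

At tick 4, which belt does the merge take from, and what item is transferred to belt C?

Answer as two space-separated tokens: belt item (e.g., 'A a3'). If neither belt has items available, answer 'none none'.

Tick 1: prefer A, take urn from A; A=[flask,tile,bolt] B=[joint,oval,hook,lathe,valve] C=[urn]
Tick 2: prefer B, take joint from B; A=[flask,tile,bolt] B=[oval,hook,lathe,valve] C=[urn,joint]
Tick 3: prefer A, take flask from A; A=[tile,bolt] B=[oval,hook,lathe,valve] C=[urn,joint,flask]
Tick 4: prefer B, take oval from B; A=[tile,bolt] B=[hook,lathe,valve] C=[urn,joint,flask,oval]

Answer: B oval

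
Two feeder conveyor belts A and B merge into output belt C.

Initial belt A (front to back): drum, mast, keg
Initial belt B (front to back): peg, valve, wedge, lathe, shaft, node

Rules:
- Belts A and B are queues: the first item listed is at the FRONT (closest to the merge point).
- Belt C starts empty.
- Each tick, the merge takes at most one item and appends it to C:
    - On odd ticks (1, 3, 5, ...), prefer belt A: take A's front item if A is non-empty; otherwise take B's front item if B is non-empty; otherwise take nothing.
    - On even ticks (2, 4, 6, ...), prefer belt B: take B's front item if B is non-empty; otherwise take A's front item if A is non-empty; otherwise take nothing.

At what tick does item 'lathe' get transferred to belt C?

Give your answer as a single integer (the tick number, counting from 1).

Tick 1: prefer A, take drum from A; A=[mast,keg] B=[peg,valve,wedge,lathe,shaft,node] C=[drum]
Tick 2: prefer B, take peg from B; A=[mast,keg] B=[valve,wedge,lathe,shaft,node] C=[drum,peg]
Tick 3: prefer A, take mast from A; A=[keg] B=[valve,wedge,lathe,shaft,node] C=[drum,peg,mast]
Tick 4: prefer B, take valve from B; A=[keg] B=[wedge,lathe,shaft,node] C=[drum,peg,mast,valve]
Tick 5: prefer A, take keg from A; A=[-] B=[wedge,lathe,shaft,node] C=[drum,peg,mast,valve,keg]
Tick 6: prefer B, take wedge from B; A=[-] B=[lathe,shaft,node] C=[drum,peg,mast,valve,keg,wedge]
Tick 7: prefer A, take lathe from B; A=[-] B=[shaft,node] C=[drum,peg,mast,valve,keg,wedge,lathe]

Answer: 7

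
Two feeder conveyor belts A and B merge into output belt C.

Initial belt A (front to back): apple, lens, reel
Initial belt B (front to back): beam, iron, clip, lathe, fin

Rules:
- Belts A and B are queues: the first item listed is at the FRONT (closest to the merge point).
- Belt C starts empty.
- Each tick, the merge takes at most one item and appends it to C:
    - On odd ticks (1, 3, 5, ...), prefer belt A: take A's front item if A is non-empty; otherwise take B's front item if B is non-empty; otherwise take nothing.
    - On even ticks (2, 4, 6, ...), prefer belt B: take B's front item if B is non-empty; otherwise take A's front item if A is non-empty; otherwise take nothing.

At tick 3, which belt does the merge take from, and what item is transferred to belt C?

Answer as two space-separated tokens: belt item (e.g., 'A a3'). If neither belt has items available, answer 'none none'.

Tick 1: prefer A, take apple from A; A=[lens,reel] B=[beam,iron,clip,lathe,fin] C=[apple]
Tick 2: prefer B, take beam from B; A=[lens,reel] B=[iron,clip,lathe,fin] C=[apple,beam]
Tick 3: prefer A, take lens from A; A=[reel] B=[iron,clip,lathe,fin] C=[apple,beam,lens]

Answer: A lens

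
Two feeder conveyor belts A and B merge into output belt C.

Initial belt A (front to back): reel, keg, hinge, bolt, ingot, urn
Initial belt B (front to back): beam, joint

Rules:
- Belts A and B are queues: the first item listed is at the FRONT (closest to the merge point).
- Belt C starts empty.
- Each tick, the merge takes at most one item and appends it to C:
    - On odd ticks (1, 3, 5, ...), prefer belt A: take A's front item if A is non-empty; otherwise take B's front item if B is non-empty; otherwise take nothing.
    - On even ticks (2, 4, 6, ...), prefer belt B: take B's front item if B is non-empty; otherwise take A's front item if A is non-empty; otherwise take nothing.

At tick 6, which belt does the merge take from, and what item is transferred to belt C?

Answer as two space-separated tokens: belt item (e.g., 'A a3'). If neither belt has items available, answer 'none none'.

Tick 1: prefer A, take reel from A; A=[keg,hinge,bolt,ingot,urn] B=[beam,joint] C=[reel]
Tick 2: prefer B, take beam from B; A=[keg,hinge,bolt,ingot,urn] B=[joint] C=[reel,beam]
Tick 3: prefer A, take keg from A; A=[hinge,bolt,ingot,urn] B=[joint] C=[reel,beam,keg]
Tick 4: prefer B, take joint from B; A=[hinge,bolt,ingot,urn] B=[-] C=[reel,beam,keg,joint]
Tick 5: prefer A, take hinge from A; A=[bolt,ingot,urn] B=[-] C=[reel,beam,keg,joint,hinge]
Tick 6: prefer B, take bolt from A; A=[ingot,urn] B=[-] C=[reel,beam,keg,joint,hinge,bolt]

Answer: A bolt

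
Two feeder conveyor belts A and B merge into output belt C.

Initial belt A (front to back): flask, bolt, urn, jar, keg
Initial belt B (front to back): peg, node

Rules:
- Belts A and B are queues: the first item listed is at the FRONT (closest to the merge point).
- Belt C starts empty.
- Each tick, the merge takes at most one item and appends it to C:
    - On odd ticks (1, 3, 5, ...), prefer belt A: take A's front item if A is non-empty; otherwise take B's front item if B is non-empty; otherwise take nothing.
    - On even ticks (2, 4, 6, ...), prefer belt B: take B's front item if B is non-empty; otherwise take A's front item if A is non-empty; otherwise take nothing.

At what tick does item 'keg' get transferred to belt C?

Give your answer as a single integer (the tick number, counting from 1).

Tick 1: prefer A, take flask from A; A=[bolt,urn,jar,keg] B=[peg,node] C=[flask]
Tick 2: prefer B, take peg from B; A=[bolt,urn,jar,keg] B=[node] C=[flask,peg]
Tick 3: prefer A, take bolt from A; A=[urn,jar,keg] B=[node] C=[flask,peg,bolt]
Tick 4: prefer B, take node from B; A=[urn,jar,keg] B=[-] C=[flask,peg,bolt,node]
Tick 5: prefer A, take urn from A; A=[jar,keg] B=[-] C=[flask,peg,bolt,node,urn]
Tick 6: prefer B, take jar from A; A=[keg] B=[-] C=[flask,peg,bolt,node,urn,jar]
Tick 7: prefer A, take keg from A; A=[-] B=[-] C=[flask,peg,bolt,node,urn,jar,keg]

Answer: 7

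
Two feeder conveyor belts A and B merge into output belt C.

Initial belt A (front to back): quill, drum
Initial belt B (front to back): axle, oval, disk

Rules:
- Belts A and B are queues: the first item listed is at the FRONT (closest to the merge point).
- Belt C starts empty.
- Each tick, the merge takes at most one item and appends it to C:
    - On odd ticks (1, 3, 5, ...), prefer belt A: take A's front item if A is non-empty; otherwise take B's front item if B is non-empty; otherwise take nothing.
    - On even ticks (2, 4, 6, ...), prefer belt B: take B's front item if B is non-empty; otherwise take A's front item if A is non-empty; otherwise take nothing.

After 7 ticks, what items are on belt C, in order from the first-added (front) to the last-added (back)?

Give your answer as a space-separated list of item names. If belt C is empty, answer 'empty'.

Tick 1: prefer A, take quill from A; A=[drum] B=[axle,oval,disk] C=[quill]
Tick 2: prefer B, take axle from B; A=[drum] B=[oval,disk] C=[quill,axle]
Tick 3: prefer A, take drum from A; A=[-] B=[oval,disk] C=[quill,axle,drum]
Tick 4: prefer B, take oval from B; A=[-] B=[disk] C=[quill,axle,drum,oval]
Tick 5: prefer A, take disk from B; A=[-] B=[-] C=[quill,axle,drum,oval,disk]
Tick 6: prefer B, both empty, nothing taken; A=[-] B=[-] C=[quill,axle,drum,oval,disk]
Tick 7: prefer A, both empty, nothing taken; A=[-] B=[-] C=[quill,axle,drum,oval,disk]

Answer: quill axle drum oval disk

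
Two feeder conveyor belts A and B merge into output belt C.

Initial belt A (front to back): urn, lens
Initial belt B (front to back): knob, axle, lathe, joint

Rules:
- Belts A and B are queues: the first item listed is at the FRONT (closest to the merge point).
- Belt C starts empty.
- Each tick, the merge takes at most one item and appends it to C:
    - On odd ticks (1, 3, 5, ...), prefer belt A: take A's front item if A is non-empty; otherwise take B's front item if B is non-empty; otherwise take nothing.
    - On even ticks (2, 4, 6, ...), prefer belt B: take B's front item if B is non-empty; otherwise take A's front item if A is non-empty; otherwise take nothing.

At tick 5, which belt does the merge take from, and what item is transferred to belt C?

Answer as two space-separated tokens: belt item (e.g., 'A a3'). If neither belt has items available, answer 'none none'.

Answer: B lathe

Derivation:
Tick 1: prefer A, take urn from A; A=[lens] B=[knob,axle,lathe,joint] C=[urn]
Tick 2: prefer B, take knob from B; A=[lens] B=[axle,lathe,joint] C=[urn,knob]
Tick 3: prefer A, take lens from A; A=[-] B=[axle,lathe,joint] C=[urn,knob,lens]
Tick 4: prefer B, take axle from B; A=[-] B=[lathe,joint] C=[urn,knob,lens,axle]
Tick 5: prefer A, take lathe from B; A=[-] B=[joint] C=[urn,knob,lens,axle,lathe]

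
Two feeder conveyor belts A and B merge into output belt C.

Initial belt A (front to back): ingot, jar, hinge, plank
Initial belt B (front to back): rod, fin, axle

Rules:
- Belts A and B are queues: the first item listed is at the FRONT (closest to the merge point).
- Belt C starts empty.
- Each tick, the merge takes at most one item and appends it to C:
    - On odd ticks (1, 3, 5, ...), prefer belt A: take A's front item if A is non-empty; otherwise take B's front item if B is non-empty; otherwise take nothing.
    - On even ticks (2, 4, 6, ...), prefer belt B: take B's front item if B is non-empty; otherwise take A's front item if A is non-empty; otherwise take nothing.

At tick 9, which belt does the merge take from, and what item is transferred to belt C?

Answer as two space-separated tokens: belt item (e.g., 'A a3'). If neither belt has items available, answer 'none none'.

Answer: none none

Derivation:
Tick 1: prefer A, take ingot from A; A=[jar,hinge,plank] B=[rod,fin,axle] C=[ingot]
Tick 2: prefer B, take rod from B; A=[jar,hinge,plank] B=[fin,axle] C=[ingot,rod]
Tick 3: prefer A, take jar from A; A=[hinge,plank] B=[fin,axle] C=[ingot,rod,jar]
Tick 4: prefer B, take fin from B; A=[hinge,plank] B=[axle] C=[ingot,rod,jar,fin]
Tick 5: prefer A, take hinge from A; A=[plank] B=[axle] C=[ingot,rod,jar,fin,hinge]
Tick 6: prefer B, take axle from B; A=[plank] B=[-] C=[ingot,rod,jar,fin,hinge,axle]
Tick 7: prefer A, take plank from A; A=[-] B=[-] C=[ingot,rod,jar,fin,hinge,axle,plank]
Tick 8: prefer B, both empty, nothing taken; A=[-] B=[-] C=[ingot,rod,jar,fin,hinge,axle,plank]
Tick 9: prefer A, both empty, nothing taken; A=[-] B=[-] C=[ingot,rod,jar,fin,hinge,axle,plank]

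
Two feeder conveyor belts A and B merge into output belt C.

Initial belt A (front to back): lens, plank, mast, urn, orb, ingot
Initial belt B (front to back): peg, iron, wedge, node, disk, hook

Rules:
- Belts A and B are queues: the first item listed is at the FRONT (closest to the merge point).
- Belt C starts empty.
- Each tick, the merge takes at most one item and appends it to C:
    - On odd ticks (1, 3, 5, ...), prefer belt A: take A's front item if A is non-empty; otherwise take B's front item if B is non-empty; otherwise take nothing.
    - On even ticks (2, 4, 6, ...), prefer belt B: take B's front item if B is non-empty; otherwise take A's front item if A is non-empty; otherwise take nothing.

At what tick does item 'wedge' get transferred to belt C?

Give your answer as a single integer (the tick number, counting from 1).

Answer: 6

Derivation:
Tick 1: prefer A, take lens from A; A=[plank,mast,urn,orb,ingot] B=[peg,iron,wedge,node,disk,hook] C=[lens]
Tick 2: prefer B, take peg from B; A=[plank,mast,urn,orb,ingot] B=[iron,wedge,node,disk,hook] C=[lens,peg]
Tick 3: prefer A, take plank from A; A=[mast,urn,orb,ingot] B=[iron,wedge,node,disk,hook] C=[lens,peg,plank]
Tick 4: prefer B, take iron from B; A=[mast,urn,orb,ingot] B=[wedge,node,disk,hook] C=[lens,peg,plank,iron]
Tick 5: prefer A, take mast from A; A=[urn,orb,ingot] B=[wedge,node,disk,hook] C=[lens,peg,plank,iron,mast]
Tick 6: prefer B, take wedge from B; A=[urn,orb,ingot] B=[node,disk,hook] C=[lens,peg,plank,iron,mast,wedge]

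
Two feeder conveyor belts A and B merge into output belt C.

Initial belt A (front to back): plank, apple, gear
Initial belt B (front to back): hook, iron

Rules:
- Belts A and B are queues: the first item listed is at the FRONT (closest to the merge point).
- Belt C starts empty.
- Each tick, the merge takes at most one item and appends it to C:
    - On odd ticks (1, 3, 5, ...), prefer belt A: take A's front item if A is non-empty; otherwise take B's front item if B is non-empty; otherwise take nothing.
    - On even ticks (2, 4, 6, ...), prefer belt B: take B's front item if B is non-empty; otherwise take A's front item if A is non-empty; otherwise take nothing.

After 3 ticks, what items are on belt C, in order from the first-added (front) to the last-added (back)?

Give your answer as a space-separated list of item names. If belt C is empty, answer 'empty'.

Tick 1: prefer A, take plank from A; A=[apple,gear] B=[hook,iron] C=[plank]
Tick 2: prefer B, take hook from B; A=[apple,gear] B=[iron] C=[plank,hook]
Tick 3: prefer A, take apple from A; A=[gear] B=[iron] C=[plank,hook,apple]

Answer: plank hook apple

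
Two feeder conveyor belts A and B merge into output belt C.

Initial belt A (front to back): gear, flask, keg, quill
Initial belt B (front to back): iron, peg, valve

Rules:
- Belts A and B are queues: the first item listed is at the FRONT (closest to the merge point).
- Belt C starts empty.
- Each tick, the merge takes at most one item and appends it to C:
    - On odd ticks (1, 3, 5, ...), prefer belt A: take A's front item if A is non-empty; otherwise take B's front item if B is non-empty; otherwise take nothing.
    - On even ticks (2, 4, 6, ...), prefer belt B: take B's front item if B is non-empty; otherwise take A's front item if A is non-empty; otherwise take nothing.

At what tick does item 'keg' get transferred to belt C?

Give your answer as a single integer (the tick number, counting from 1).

Tick 1: prefer A, take gear from A; A=[flask,keg,quill] B=[iron,peg,valve] C=[gear]
Tick 2: prefer B, take iron from B; A=[flask,keg,quill] B=[peg,valve] C=[gear,iron]
Tick 3: prefer A, take flask from A; A=[keg,quill] B=[peg,valve] C=[gear,iron,flask]
Tick 4: prefer B, take peg from B; A=[keg,quill] B=[valve] C=[gear,iron,flask,peg]
Tick 5: prefer A, take keg from A; A=[quill] B=[valve] C=[gear,iron,flask,peg,keg]

Answer: 5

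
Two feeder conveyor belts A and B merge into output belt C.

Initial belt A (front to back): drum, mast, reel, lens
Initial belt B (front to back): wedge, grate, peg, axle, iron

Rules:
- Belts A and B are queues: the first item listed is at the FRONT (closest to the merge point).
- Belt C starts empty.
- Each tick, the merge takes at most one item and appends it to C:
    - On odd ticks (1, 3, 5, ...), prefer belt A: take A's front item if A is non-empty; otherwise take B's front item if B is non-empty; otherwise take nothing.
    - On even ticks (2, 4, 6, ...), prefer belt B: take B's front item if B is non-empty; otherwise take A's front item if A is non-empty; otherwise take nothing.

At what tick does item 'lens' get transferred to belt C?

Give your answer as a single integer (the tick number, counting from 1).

Tick 1: prefer A, take drum from A; A=[mast,reel,lens] B=[wedge,grate,peg,axle,iron] C=[drum]
Tick 2: prefer B, take wedge from B; A=[mast,reel,lens] B=[grate,peg,axle,iron] C=[drum,wedge]
Tick 3: prefer A, take mast from A; A=[reel,lens] B=[grate,peg,axle,iron] C=[drum,wedge,mast]
Tick 4: prefer B, take grate from B; A=[reel,lens] B=[peg,axle,iron] C=[drum,wedge,mast,grate]
Tick 5: prefer A, take reel from A; A=[lens] B=[peg,axle,iron] C=[drum,wedge,mast,grate,reel]
Tick 6: prefer B, take peg from B; A=[lens] B=[axle,iron] C=[drum,wedge,mast,grate,reel,peg]
Tick 7: prefer A, take lens from A; A=[-] B=[axle,iron] C=[drum,wedge,mast,grate,reel,peg,lens]

Answer: 7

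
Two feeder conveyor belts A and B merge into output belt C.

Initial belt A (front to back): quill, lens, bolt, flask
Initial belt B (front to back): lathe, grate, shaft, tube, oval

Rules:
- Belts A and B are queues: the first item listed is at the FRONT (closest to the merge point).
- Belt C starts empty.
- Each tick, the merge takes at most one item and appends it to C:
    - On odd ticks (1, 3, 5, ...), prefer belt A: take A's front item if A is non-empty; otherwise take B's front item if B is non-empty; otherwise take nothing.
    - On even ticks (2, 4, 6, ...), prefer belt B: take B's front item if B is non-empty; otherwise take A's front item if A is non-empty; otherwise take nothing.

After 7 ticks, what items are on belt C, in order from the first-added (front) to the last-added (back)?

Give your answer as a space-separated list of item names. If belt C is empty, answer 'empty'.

Answer: quill lathe lens grate bolt shaft flask

Derivation:
Tick 1: prefer A, take quill from A; A=[lens,bolt,flask] B=[lathe,grate,shaft,tube,oval] C=[quill]
Tick 2: prefer B, take lathe from B; A=[lens,bolt,flask] B=[grate,shaft,tube,oval] C=[quill,lathe]
Tick 3: prefer A, take lens from A; A=[bolt,flask] B=[grate,shaft,tube,oval] C=[quill,lathe,lens]
Tick 4: prefer B, take grate from B; A=[bolt,flask] B=[shaft,tube,oval] C=[quill,lathe,lens,grate]
Tick 5: prefer A, take bolt from A; A=[flask] B=[shaft,tube,oval] C=[quill,lathe,lens,grate,bolt]
Tick 6: prefer B, take shaft from B; A=[flask] B=[tube,oval] C=[quill,lathe,lens,grate,bolt,shaft]
Tick 7: prefer A, take flask from A; A=[-] B=[tube,oval] C=[quill,lathe,lens,grate,bolt,shaft,flask]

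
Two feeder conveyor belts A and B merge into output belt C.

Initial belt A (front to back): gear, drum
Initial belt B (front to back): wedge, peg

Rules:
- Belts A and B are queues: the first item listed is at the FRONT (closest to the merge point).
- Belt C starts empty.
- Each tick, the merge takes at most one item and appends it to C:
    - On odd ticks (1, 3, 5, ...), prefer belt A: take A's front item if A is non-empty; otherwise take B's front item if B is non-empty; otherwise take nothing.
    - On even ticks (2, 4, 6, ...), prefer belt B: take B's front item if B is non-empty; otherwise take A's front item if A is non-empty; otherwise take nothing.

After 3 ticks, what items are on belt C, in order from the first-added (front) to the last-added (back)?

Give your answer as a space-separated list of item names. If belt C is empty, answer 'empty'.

Answer: gear wedge drum

Derivation:
Tick 1: prefer A, take gear from A; A=[drum] B=[wedge,peg] C=[gear]
Tick 2: prefer B, take wedge from B; A=[drum] B=[peg] C=[gear,wedge]
Tick 3: prefer A, take drum from A; A=[-] B=[peg] C=[gear,wedge,drum]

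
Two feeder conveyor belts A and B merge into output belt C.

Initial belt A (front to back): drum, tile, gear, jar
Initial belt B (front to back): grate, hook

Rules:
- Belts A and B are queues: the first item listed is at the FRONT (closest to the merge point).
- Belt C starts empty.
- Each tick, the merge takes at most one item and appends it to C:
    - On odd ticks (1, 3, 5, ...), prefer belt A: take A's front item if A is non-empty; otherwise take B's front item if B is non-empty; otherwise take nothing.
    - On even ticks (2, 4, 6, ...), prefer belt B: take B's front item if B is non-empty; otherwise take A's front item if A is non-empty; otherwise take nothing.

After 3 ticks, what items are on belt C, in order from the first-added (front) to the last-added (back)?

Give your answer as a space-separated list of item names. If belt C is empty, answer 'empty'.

Tick 1: prefer A, take drum from A; A=[tile,gear,jar] B=[grate,hook] C=[drum]
Tick 2: prefer B, take grate from B; A=[tile,gear,jar] B=[hook] C=[drum,grate]
Tick 3: prefer A, take tile from A; A=[gear,jar] B=[hook] C=[drum,grate,tile]

Answer: drum grate tile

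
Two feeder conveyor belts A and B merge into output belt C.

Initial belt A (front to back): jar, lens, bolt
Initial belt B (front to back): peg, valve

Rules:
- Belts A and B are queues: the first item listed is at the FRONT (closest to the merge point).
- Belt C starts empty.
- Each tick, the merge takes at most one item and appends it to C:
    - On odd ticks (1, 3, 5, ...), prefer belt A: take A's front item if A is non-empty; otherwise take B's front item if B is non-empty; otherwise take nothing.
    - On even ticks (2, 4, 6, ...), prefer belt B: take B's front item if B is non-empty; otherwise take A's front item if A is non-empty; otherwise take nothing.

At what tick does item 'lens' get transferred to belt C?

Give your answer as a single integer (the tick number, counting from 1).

Answer: 3

Derivation:
Tick 1: prefer A, take jar from A; A=[lens,bolt] B=[peg,valve] C=[jar]
Tick 2: prefer B, take peg from B; A=[lens,bolt] B=[valve] C=[jar,peg]
Tick 3: prefer A, take lens from A; A=[bolt] B=[valve] C=[jar,peg,lens]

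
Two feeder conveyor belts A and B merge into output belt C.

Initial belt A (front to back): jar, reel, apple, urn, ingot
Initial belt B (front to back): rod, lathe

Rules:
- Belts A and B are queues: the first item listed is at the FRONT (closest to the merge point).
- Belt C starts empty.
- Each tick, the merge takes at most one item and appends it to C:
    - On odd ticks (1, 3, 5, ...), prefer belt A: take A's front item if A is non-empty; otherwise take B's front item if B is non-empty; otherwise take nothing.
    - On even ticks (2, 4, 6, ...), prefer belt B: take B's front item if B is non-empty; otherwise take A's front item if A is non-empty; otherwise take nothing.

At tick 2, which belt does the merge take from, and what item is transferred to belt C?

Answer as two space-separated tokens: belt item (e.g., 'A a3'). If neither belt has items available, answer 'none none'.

Answer: B rod

Derivation:
Tick 1: prefer A, take jar from A; A=[reel,apple,urn,ingot] B=[rod,lathe] C=[jar]
Tick 2: prefer B, take rod from B; A=[reel,apple,urn,ingot] B=[lathe] C=[jar,rod]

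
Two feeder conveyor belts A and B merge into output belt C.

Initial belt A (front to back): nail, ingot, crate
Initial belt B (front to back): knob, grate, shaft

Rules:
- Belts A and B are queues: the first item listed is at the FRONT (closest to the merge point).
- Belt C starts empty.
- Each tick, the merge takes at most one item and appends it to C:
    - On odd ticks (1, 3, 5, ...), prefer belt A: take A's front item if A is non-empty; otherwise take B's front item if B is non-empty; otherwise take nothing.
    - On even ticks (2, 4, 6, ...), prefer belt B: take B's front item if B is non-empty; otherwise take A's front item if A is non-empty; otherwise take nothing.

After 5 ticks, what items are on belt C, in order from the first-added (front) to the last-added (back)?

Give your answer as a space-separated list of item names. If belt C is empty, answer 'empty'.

Answer: nail knob ingot grate crate

Derivation:
Tick 1: prefer A, take nail from A; A=[ingot,crate] B=[knob,grate,shaft] C=[nail]
Tick 2: prefer B, take knob from B; A=[ingot,crate] B=[grate,shaft] C=[nail,knob]
Tick 3: prefer A, take ingot from A; A=[crate] B=[grate,shaft] C=[nail,knob,ingot]
Tick 4: prefer B, take grate from B; A=[crate] B=[shaft] C=[nail,knob,ingot,grate]
Tick 5: prefer A, take crate from A; A=[-] B=[shaft] C=[nail,knob,ingot,grate,crate]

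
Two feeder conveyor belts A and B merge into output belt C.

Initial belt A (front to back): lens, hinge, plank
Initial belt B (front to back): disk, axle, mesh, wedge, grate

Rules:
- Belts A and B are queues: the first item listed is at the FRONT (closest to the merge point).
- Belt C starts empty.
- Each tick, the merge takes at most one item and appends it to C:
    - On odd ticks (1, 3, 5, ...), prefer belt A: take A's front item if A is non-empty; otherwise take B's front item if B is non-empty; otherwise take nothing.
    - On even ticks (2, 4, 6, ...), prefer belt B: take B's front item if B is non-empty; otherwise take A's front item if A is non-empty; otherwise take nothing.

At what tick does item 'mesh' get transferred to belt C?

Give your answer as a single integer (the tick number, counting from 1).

Tick 1: prefer A, take lens from A; A=[hinge,plank] B=[disk,axle,mesh,wedge,grate] C=[lens]
Tick 2: prefer B, take disk from B; A=[hinge,plank] B=[axle,mesh,wedge,grate] C=[lens,disk]
Tick 3: prefer A, take hinge from A; A=[plank] B=[axle,mesh,wedge,grate] C=[lens,disk,hinge]
Tick 4: prefer B, take axle from B; A=[plank] B=[mesh,wedge,grate] C=[lens,disk,hinge,axle]
Tick 5: prefer A, take plank from A; A=[-] B=[mesh,wedge,grate] C=[lens,disk,hinge,axle,plank]
Tick 6: prefer B, take mesh from B; A=[-] B=[wedge,grate] C=[lens,disk,hinge,axle,plank,mesh]

Answer: 6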